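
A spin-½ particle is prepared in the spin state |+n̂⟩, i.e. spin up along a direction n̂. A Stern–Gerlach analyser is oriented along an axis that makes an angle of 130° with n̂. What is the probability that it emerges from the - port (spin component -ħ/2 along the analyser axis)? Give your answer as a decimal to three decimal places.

0.821

For spin-½, the probability of finding spin-up along an axis at angle θ to the initial spin direction is cos²(θ/2); spin-down is sin²(θ/2).
θ = 130°, so P = sin²(65°) ≈ 0.821.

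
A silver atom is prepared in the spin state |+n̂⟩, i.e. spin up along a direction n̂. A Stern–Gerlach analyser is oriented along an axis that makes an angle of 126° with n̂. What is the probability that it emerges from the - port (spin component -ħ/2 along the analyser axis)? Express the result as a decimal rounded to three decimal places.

0.794

For spin-½, the probability of finding spin-up along an axis at angle θ to the initial spin direction is cos²(θ/2); spin-down is sin²(θ/2).
θ = 126°, so P = sin²(63°) ≈ 0.794.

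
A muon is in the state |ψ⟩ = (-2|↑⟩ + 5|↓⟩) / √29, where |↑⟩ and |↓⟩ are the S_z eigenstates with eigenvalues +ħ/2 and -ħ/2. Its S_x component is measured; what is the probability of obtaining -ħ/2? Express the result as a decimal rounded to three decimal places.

|-x⟩ = (|↑⟩ - |↓⟩)/√2, so ⟨-x|ψ⟩ = (-7) / (√2·√29).
P = |-7|² / 58 = 49/58.

0.845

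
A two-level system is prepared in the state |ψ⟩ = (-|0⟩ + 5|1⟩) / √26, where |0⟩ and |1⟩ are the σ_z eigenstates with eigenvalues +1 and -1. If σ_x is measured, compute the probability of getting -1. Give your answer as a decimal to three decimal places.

0.692

|-x⟩ = (|0⟩ - |1⟩)/√2, so ⟨-x|ψ⟩ = (-6) / (√2·√26).
P = |-6|² / 52 = 36/52.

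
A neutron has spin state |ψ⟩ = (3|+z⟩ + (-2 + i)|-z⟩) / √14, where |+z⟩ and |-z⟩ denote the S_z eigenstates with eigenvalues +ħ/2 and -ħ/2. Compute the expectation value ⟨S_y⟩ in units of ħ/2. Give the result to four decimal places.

⟨σ_y⟩ = 2 Im(a* b)/(|a|²+|b|²) with a = 3, b = (-2 + i).
a* b = (-6 + 3i), so ⟨σ_y⟩ = 6/14.
⟨S_y⟩ = (ħ/2)·⟨σ_y⟩.

0.4286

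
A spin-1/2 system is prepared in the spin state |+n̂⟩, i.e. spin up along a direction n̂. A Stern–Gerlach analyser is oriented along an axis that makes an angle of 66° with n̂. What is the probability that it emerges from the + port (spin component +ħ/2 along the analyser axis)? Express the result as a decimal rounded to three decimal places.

0.703

For spin-½, the probability of finding spin-up along an axis at angle θ to the initial spin direction is cos²(θ/2); spin-down is sin²(θ/2).
θ = 66°, so P = cos²(33°) ≈ 0.703.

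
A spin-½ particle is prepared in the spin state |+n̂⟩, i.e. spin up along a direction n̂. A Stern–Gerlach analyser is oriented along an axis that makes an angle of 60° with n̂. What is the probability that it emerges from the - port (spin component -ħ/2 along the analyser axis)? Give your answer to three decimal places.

For spin-½, the probability of finding spin-up along an axis at angle θ to the initial spin direction is cos²(θ/2); spin-down is sin²(θ/2).
θ = 60°, so P = sin²(30°) ≈ 0.250.

0.250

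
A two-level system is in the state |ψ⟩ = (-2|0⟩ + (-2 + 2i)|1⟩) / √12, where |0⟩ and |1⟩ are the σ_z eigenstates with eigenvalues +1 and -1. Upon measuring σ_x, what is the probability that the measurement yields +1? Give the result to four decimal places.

0.8333

|+x⟩ = (|0⟩ + |1⟩)/√2, so ⟨+x|ψ⟩ = (-4 + 2i) / (√2·√12).
P = |-4 + 2i|² / 24 = 20/24.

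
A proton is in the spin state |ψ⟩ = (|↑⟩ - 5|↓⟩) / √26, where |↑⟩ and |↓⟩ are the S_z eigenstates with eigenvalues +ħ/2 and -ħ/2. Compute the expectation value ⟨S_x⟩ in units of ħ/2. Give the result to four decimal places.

⟨σ_x⟩ = 2 Re(a* b)/(|a|²+|b|²) with a = 1, b = -5.
a* b = -5, so ⟨σ_x⟩ = -10/26.
⟨S_x⟩ = (ħ/2)·⟨σ_x⟩.

-0.3846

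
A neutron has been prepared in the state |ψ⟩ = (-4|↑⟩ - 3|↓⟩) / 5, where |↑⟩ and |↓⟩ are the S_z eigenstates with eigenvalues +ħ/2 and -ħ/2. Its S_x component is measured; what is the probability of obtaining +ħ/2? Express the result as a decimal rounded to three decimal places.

0.980

|+x⟩ = (|↑⟩ + |↓⟩)/√2, so ⟨+x|ψ⟩ = (-7) / (√2·5).
P = |-7|² / 50 = 49/50.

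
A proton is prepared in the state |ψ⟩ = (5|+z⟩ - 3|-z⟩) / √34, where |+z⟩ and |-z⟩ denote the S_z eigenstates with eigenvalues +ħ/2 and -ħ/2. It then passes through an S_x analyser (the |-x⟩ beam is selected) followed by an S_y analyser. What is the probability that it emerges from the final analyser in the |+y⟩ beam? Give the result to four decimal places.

0.4706

First analyser (S_x): P(|-x⟩) = |⟨-x|ψ⟩|² = 64/68.
After stage 1 the state is |-x⟩; P(|+y⟩) = |⟨+y|-x⟩|² = 1/2.
Joint probability = 64/68 × 1/2 = 0.4706.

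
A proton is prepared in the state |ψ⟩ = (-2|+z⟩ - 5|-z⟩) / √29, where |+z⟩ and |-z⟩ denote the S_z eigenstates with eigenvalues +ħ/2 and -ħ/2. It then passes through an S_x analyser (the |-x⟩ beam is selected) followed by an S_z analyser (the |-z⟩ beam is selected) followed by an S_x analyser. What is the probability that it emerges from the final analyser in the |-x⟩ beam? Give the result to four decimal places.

0.0388

First analyser (S_x): P(|-x⟩) = |⟨-x|ψ⟩|² = 9/58.
After stage 1 the state is |-x⟩; P(|-z⟩) = |⟨-z|-x⟩|² = 1/2.
After stage 2 the state is |-z⟩; P(|-x⟩) = |⟨-x|-z⟩|² = 1/2.
Joint probability = 9/58 × 1/2 × 1/2 = 0.0388.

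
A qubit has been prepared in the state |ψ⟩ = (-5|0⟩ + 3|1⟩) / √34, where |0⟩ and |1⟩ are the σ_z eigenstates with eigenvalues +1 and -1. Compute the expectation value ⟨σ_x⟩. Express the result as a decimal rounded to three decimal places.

⟨σ_x⟩ = 2 Re(a* b)/(|a|²+|b|²) with a = -5, b = 3.
a* b = -15, so ⟨σ_x⟩ = -30/34.

-0.882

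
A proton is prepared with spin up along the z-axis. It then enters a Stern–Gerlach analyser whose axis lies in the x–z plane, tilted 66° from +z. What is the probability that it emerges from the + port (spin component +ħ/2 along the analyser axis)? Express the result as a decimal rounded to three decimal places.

0.703

For spin-½, the probability of finding spin-up along an axis at angle θ to the initial spin direction is cos²(θ/2); spin-down is sin²(θ/2).
θ = 66°, so P = cos²(33°) ≈ 0.703.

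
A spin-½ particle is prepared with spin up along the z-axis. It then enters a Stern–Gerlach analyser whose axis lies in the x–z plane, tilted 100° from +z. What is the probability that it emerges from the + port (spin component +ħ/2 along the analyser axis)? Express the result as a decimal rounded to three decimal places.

For spin-½, the probability of finding spin-up along an axis at angle θ to the initial spin direction is cos²(θ/2); spin-down is sin²(θ/2).
θ = 100°, so P = cos²(50°) ≈ 0.413.

0.413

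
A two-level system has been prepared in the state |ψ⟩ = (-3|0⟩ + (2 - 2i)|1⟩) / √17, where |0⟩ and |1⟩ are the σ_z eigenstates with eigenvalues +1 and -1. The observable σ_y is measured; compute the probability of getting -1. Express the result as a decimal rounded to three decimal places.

|-y⟩ = (|0⟩ - i|1⟩)/√2, so ⟨-y|ψ⟩ = (-1 + 2i) / (√2·√17).
P = |-1 + 2i|² / 34 = 5/34.

0.147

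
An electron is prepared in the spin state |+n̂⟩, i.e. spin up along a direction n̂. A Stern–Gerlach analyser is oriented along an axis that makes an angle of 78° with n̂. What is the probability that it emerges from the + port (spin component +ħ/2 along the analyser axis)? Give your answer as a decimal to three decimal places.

0.604

For spin-½, the probability of finding spin-up along an axis at angle θ to the initial spin direction is cos²(θ/2); spin-down is sin²(θ/2).
θ = 78°, so P = cos²(39°) ≈ 0.604.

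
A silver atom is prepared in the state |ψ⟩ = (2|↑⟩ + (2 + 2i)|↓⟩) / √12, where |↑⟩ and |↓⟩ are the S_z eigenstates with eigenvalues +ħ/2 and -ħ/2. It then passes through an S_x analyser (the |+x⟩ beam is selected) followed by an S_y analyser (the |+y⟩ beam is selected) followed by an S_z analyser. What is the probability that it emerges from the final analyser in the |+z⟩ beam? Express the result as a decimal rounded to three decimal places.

First analyser (S_x): P(|+x⟩) = |⟨+x|ψ⟩|² = 20/24.
After stage 1 the state is |+x⟩; P(|+y⟩) = |⟨+y|+x⟩|² = 1/2.
After stage 2 the state is |+y⟩; P(|+z⟩) = |⟨+z|+y⟩|² = 1/2.
Joint probability = 20/24 × 1/2 × 1/2 = 0.208.

0.208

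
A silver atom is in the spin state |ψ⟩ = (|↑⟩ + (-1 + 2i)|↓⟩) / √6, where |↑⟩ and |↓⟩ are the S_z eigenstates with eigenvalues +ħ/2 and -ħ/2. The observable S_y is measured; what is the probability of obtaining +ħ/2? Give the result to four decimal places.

0.8333

|+y⟩ = (|↑⟩ + i|↓⟩)/√2, so ⟨+y|ψ⟩ = (3 + i) / (√2·√6).
P = |3 + i|² / 12 = 10/12.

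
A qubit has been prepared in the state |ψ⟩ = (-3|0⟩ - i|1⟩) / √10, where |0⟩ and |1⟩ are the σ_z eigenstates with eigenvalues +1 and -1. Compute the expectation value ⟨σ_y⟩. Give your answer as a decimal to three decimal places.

0.600

⟨σ_y⟩ = 2 Im(a* b)/(|a|²+|b|²) with a = -3, b = -i.
a* b = 3i, so ⟨σ_y⟩ = 6/10.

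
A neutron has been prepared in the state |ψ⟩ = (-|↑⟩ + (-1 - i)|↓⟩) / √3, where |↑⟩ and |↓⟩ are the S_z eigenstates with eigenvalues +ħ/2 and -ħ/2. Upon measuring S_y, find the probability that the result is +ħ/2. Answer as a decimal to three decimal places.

|+y⟩ = (|↑⟩ + i|↓⟩)/√2, so ⟨+y|ψ⟩ = (-2 + i) / (√2·√3).
P = |-2 + i|² / 6 = 5/6.

0.833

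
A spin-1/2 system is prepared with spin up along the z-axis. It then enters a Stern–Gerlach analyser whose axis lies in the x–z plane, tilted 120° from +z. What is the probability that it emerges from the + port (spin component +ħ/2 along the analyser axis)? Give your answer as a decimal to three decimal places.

For spin-½, the probability of finding spin-up along an axis at angle θ to the initial spin direction is cos²(θ/2); spin-down is sin²(θ/2).
θ = 120°, so P = cos²(60°) ≈ 0.250.

0.250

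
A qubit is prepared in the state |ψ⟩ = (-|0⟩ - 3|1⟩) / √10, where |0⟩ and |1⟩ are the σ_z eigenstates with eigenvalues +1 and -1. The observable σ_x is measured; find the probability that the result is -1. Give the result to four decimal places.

0.2000

|-x⟩ = (|0⟩ - |1⟩)/√2, so ⟨-x|ψ⟩ = (2) / (√2·√10).
P = |2|² / 20 = 4/20.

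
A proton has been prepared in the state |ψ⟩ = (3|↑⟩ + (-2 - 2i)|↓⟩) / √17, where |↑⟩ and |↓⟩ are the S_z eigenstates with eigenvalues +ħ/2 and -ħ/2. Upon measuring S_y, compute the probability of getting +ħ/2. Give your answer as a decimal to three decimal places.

0.147

|+y⟩ = (|↑⟩ + i|↓⟩)/√2, so ⟨+y|ψ⟩ = (1 + 2i) / (√2·√17).
P = |1 + 2i|² / 34 = 5/34.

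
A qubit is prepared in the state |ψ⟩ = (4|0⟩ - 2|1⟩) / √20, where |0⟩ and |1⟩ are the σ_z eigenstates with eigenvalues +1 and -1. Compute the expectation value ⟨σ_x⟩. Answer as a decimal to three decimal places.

-0.800

⟨σ_x⟩ = 2 Re(a* b)/(|a|²+|b|²) with a = 4, b = -2.
a* b = -8, so ⟨σ_x⟩ = -16/20.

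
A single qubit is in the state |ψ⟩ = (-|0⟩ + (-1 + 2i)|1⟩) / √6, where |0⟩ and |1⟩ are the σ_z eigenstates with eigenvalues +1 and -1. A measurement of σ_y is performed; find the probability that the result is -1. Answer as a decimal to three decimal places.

|-y⟩ = (|0⟩ - i|1⟩)/√2, so ⟨-y|ψ⟩ = (-3 - i) / (√2·√6).
P = |-3 - i|² / 12 = 10/12.

0.833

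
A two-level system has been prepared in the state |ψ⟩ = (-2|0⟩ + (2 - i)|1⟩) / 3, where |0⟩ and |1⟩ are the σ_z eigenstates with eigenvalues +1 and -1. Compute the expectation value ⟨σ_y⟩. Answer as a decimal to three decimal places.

⟨σ_y⟩ = 2 Im(a* b)/(|a|²+|b|²) with a = -2, b = (2 - i).
a* b = (-4 + 2i), so ⟨σ_y⟩ = 4/9.

0.444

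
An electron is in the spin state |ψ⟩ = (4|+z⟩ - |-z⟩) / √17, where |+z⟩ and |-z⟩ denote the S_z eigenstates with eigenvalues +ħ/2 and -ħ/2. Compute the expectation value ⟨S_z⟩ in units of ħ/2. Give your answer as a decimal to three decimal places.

0.882

⟨σ_z⟩ = |a|² - |b|² divided by |a|²+|b|², with a, b the |+z⟩, |-z⟩ amplitudes.
= (16 - 1)/17 = 15/17.
⟨S_z⟩ = (ħ/2)·⟨σ_z⟩.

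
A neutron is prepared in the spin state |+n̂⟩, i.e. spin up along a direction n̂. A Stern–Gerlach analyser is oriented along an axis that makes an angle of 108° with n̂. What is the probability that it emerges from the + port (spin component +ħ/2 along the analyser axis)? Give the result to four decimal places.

0.3455

For spin-½, the probability of finding spin-up along an axis at angle θ to the initial spin direction is cos²(θ/2); spin-down is sin²(θ/2).
θ = 108°, so P = cos²(54°) ≈ 0.3455.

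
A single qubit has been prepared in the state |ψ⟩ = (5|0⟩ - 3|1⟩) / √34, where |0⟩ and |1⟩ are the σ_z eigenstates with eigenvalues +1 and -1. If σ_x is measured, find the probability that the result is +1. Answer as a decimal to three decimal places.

|+x⟩ = (|0⟩ + |1⟩)/√2, so ⟨+x|ψ⟩ = (2) / (√2·√34).
P = |2|² / 68 = 4/68.

0.059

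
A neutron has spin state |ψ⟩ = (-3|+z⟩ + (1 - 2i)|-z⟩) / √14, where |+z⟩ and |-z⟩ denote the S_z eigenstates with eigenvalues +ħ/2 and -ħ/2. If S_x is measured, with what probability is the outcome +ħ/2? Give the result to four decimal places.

0.2857

|+x⟩ = (|+z⟩ + |-z⟩)/√2, so ⟨+x|ψ⟩ = (-2 - 2i) / (√2·√14).
P = |-2 - 2i|² / 28 = 8/28.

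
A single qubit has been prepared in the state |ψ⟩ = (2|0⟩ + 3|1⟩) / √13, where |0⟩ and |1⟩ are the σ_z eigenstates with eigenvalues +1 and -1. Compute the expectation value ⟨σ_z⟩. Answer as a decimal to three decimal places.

-0.385

⟨σ_z⟩ = |a|² - |b|² divided by |a|²+|b|², with a, b the |0⟩, |1⟩ amplitudes.
= (4 - 9)/13 = -5/13.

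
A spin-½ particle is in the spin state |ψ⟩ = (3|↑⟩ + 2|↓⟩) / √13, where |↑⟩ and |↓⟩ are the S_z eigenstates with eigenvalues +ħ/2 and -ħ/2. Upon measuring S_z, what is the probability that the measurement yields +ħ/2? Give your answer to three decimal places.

The +ħ/2 outcome corresponds to |↑⟩. Its amplitude in |ψ⟩ is 3/√13.
P = |3|² / 13 = 9/13.

0.692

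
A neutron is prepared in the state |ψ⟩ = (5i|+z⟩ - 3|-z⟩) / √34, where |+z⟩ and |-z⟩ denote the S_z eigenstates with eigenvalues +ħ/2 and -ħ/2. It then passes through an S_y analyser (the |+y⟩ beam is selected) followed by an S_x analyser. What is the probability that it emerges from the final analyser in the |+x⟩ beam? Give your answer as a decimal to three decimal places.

First analyser (S_y): P(|+y⟩) = |⟨+y|ψ⟩|² = 64/68.
After stage 1 the state is |+y⟩; P(|+x⟩) = |⟨+x|+y⟩|² = 1/2.
Joint probability = 64/68 × 1/2 = 0.471.

0.471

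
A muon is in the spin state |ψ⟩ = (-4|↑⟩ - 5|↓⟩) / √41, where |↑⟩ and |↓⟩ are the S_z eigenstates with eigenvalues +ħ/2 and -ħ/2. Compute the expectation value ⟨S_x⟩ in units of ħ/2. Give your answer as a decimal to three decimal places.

0.976

⟨σ_x⟩ = 2 Re(a* b)/(|a|²+|b|²) with a = -4, b = -5.
a* b = 20, so ⟨σ_x⟩ = 40/41.
⟨S_x⟩ = (ħ/2)·⟨σ_x⟩.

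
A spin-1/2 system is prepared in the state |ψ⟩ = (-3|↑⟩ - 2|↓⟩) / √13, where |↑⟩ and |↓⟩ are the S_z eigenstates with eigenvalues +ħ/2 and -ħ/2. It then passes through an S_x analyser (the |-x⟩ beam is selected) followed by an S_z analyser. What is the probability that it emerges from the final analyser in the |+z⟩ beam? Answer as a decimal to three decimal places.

0.019

First analyser (S_x): P(|-x⟩) = |⟨-x|ψ⟩|² = 1/26.
After stage 1 the state is |-x⟩; P(|+z⟩) = |⟨+z|-x⟩|² = 1/2.
Joint probability = 1/26 × 1/2 = 0.019.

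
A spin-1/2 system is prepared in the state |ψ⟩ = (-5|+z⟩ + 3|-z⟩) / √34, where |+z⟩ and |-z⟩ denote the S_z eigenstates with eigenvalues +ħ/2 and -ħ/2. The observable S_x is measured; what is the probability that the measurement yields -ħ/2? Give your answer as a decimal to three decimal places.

|-x⟩ = (|+z⟩ - |-z⟩)/√2, so ⟨-x|ψ⟩ = (-8) / (√2·√34).
P = |-8|² / 68 = 64/68.

0.941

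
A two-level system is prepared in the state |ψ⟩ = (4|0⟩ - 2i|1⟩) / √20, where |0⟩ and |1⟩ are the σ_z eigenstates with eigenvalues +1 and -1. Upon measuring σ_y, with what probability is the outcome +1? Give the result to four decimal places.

0.1000

|+y⟩ = (|0⟩ + i|1⟩)/√2, so ⟨+y|ψ⟩ = (2) / (√2·√20).
P = |2|² / 40 = 4/40.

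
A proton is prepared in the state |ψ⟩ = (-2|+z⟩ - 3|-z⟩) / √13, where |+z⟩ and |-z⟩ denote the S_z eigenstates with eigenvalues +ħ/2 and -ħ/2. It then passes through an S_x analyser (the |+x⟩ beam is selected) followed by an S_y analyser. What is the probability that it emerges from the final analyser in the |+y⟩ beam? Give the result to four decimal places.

0.4808

First analyser (S_x): P(|+x⟩) = |⟨+x|ψ⟩|² = 25/26.
After stage 1 the state is |+x⟩; P(|+y⟩) = |⟨+y|+x⟩|² = 1/2.
Joint probability = 25/26 × 1/2 = 0.4808.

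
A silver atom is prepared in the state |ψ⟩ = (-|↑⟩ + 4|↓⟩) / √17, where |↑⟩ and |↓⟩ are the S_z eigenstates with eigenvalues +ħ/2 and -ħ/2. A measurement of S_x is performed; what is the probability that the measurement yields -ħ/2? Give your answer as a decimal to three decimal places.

0.735

|-x⟩ = (|↑⟩ - |↓⟩)/√2, so ⟨-x|ψ⟩ = (-5) / (√2·√17).
P = |-5|² / 34 = 25/34.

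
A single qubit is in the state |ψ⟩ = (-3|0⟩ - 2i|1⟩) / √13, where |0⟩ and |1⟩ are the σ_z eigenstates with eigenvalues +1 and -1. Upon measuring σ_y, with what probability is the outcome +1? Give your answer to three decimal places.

|+y⟩ = (|0⟩ + i|1⟩)/√2, so ⟨+y|ψ⟩ = (-5) / (√2·√13).
P = |-5|² / 26 = 25/26.

0.962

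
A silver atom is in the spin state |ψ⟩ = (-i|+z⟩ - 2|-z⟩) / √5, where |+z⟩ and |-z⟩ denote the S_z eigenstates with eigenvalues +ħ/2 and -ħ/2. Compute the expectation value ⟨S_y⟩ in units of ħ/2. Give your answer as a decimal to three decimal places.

-0.800

⟨σ_y⟩ = 2 Im(a* b)/(|a|²+|b|²) with a = -i, b = -2.
a* b = -2i, so ⟨σ_y⟩ = -4/5.
⟨S_y⟩ = (ħ/2)·⟨σ_y⟩.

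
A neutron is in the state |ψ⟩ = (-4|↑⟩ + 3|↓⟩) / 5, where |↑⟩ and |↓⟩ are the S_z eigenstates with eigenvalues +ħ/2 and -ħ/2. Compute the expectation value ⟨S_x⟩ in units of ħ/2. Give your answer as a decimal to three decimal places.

⟨σ_x⟩ = 2 Re(a* b)/(|a|²+|b|²) with a = -4, b = 3.
a* b = -12, so ⟨σ_x⟩ = -24/25.
⟨S_x⟩ = (ħ/2)·⟨σ_x⟩.

-0.960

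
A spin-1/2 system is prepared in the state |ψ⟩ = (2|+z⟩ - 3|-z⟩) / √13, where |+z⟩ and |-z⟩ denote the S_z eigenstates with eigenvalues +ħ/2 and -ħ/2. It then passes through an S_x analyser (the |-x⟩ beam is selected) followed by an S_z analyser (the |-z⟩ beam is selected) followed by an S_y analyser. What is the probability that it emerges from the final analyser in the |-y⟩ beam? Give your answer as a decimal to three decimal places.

0.240

First analyser (S_x): P(|-x⟩) = |⟨-x|ψ⟩|² = 25/26.
After stage 1 the state is |-x⟩; P(|-z⟩) = |⟨-z|-x⟩|² = 1/2.
After stage 2 the state is |-z⟩; P(|-y⟩) = |⟨-y|-z⟩|² = 1/2.
Joint probability = 25/26 × 1/2 × 1/2 = 0.240.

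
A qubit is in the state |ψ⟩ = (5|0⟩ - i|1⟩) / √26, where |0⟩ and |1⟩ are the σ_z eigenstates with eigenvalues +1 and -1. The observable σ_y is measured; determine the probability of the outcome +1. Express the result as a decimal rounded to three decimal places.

|+y⟩ = (|0⟩ + i|1⟩)/√2, so ⟨+y|ψ⟩ = (4) / (√2·√26).
P = |4|² / 52 = 16/52.

0.308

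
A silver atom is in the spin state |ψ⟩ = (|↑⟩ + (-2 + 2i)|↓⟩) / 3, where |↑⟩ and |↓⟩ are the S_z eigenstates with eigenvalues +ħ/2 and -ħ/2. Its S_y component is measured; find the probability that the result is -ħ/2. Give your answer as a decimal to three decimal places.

0.278

|-y⟩ = (|↑⟩ - i|↓⟩)/√2, so ⟨-y|ψ⟩ = (-1 - 2i) / (√2·3).
P = |-1 - 2i|² / 18 = 5/18.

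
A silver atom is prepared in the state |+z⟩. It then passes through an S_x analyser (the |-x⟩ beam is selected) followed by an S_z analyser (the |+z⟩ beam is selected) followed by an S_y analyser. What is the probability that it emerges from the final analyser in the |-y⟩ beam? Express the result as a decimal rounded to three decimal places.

0.125

First analyser (S_x): from |+z⟩, P(|-x⟩) = 1/2.
After stage 1 the state is |-x⟩; P(|+z⟩) = |⟨+z|-x⟩|² = 1/2.
After stage 2 the state is |+z⟩; P(|-y⟩) = |⟨-y|+z⟩|² = 1/2.
Joint probability = 1/2 × 1/2 × 1/2 = 0.125.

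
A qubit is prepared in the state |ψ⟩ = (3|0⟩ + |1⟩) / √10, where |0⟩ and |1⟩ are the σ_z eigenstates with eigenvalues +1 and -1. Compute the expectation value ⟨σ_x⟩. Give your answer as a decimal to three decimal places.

⟨σ_x⟩ = 2 Re(a* b)/(|a|²+|b|²) with a = 3, b = 1.
a* b = 3, so ⟨σ_x⟩ = 6/10.

0.600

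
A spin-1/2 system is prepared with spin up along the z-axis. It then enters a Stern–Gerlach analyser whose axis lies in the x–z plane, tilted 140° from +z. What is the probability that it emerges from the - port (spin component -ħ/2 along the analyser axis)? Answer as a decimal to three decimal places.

0.883

For spin-½, the probability of finding spin-up along an axis at angle θ to the initial spin direction is cos²(θ/2); spin-down is sin²(θ/2).
θ = 140°, so P = sin²(70°) ≈ 0.883.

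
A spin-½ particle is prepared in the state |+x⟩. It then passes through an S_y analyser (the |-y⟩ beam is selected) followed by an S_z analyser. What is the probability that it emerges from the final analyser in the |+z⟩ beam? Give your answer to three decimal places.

First analyser (S_y): from |+x⟩, P(|-y⟩) = 1/2.
After stage 1 the state is |-y⟩; P(|+z⟩) = |⟨+z|-y⟩|² = 1/2.
Joint probability = 1/2 × 1/2 = 0.250.

0.250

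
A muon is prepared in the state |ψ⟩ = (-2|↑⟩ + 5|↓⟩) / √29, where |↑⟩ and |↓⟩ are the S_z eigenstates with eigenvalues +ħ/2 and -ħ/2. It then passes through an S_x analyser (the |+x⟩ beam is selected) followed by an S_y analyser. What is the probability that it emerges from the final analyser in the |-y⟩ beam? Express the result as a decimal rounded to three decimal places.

0.078

First analyser (S_x): P(|+x⟩) = |⟨+x|ψ⟩|² = 9/58.
After stage 1 the state is |+x⟩; P(|-y⟩) = |⟨-y|+x⟩|² = 1/2.
Joint probability = 9/58 × 1/2 = 0.078.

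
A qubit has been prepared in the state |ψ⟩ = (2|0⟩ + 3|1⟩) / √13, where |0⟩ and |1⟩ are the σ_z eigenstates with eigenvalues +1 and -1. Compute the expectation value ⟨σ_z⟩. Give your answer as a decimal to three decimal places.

⟨σ_z⟩ = |a|² - |b|² divided by |a|²+|b|², with a, b the |0⟩, |1⟩ amplitudes.
= (4 - 9)/13 = -5/13.

-0.385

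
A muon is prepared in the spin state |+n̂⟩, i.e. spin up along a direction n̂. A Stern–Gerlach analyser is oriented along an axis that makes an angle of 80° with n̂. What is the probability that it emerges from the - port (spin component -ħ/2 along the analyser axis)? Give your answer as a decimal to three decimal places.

0.413

For spin-½, the probability of finding spin-up along an axis at angle θ to the initial spin direction is cos²(θ/2); spin-down is sin²(θ/2).
θ = 80°, so P = sin²(40°) ≈ 0.413.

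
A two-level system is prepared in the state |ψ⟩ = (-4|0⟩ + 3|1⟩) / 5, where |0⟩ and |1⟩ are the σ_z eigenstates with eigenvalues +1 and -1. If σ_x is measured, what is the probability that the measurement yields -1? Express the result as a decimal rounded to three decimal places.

|-x⟩ = (|0⟩ - |1⟩)/√2, so ⟨-x|ψ⟩ = (-7) / (√2·5).
P = |-7|² / 50 = 49/50.

0.980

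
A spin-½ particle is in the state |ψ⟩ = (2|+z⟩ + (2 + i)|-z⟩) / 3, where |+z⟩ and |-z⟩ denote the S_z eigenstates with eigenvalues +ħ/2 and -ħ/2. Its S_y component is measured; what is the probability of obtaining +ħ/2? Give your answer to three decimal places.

|+y⟩ = (|+z⟩ + i|-z⟩)/√2, so ⟨+y|ψ⟩ = (3 - 2i) / (√2·3).
P = |3 - 2i|² / 18 = 13/18.

0.722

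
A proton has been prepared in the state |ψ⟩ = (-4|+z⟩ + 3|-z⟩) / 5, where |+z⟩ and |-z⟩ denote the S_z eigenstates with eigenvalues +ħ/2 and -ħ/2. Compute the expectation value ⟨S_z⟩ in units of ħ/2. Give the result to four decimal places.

0.2800

⟨σ_z⟩ = |a|² - |b|² divided by |a|²+|b|², with a, b the |+z⟩, |-z⟩ amplitudes.
= (16 - 9)/25 = 7/25.
⟨S_z⟩ = (ħ/2)·⟨σ_z⟩.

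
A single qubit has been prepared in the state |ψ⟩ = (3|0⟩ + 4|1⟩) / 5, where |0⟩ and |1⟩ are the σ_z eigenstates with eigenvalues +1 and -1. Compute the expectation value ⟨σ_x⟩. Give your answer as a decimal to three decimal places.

⟨σ_x⟩ = 2 Re(a* b)/(|a|²+|b|²) with a = 3, b = 4.
a* b = 12, so ⟨σ_x⟩ = 24/25.

0.960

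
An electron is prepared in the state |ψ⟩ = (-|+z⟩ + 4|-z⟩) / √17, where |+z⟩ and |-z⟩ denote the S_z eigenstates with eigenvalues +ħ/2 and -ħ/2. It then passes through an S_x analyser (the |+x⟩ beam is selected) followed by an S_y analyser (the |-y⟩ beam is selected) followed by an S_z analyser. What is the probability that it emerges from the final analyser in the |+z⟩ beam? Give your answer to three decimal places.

First analyser (S_x): P(|+x⟩) = |⟨+x|ψ⟩|² = 9/34.
After stage 1 the state is |+x⟩; P(|-y⟩) = |⟨-y|+x⟩|² = 1/2.
After stage 2 the state is |-y⟩; P(|+z⟩) = |⟨+z|-y⟩|² = 1/2.
Joint probability = 9/34 × 1/2 × 1/2 = 0.066.

0.066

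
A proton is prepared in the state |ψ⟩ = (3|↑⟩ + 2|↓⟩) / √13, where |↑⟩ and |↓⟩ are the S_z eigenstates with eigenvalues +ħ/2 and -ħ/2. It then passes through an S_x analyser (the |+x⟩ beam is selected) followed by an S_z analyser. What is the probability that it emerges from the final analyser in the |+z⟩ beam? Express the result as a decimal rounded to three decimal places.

First analyser (S_x): P(|+x⟩) = |⟨+x|ψ⟩|² = 25/26.
After stage 1 the state is |+x⟩; P(|+z⟩) = |⟨+z|+x⟩|² = 1/2.
Joint probability = 25/26 × 1/2 = 0.481.

0.481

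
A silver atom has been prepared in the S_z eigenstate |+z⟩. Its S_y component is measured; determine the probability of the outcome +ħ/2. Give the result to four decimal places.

0.5000

In the S_z basis, |+z⟩ = |↑⟩ and |+y⟩ = (|↑⟩ + i|↓⟩)/√2.
|⟨+y|+z⟩|² = 1/2.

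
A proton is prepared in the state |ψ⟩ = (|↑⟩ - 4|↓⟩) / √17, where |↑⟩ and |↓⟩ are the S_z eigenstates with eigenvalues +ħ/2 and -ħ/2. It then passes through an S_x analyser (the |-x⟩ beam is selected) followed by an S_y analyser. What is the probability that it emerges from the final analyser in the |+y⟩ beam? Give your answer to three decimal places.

First analyser (S_x): P(|-x⟩) = |⟨-x|ψ⟩|² = 25/34.
After stage 1 the state is |-x⟩; P(|+y⟩) = |⟨+y|-x⟩|² = 1/2.
Joint probability = 25/34 × 1/2 = 0.368.

0.368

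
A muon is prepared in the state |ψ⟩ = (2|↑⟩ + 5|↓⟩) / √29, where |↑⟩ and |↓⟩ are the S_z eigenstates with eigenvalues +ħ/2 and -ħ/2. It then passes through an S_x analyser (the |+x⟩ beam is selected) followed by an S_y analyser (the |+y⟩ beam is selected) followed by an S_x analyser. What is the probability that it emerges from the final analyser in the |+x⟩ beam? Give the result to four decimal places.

0.2112

First analyser (S_x): P(|+x⟩) = |⟨+x|ψ⟩|² = 49/58.
After stage 1 the state is |+x⟩; P(|+y⟩) = |⟨+y|+x⟩|² = 1/2.
After stage 2 the state is |+y⟩; P(|+x⟩) = |⟨+x|+y⟩|² = 1/2.
Joint probability = 49/58 × 1/2 × 1/2 = 0.2112.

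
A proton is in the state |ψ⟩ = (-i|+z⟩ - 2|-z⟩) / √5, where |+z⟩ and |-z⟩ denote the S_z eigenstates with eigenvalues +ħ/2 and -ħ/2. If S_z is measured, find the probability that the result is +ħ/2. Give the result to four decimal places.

0.2000

The +ħ/2 outcome corresponds to |+z⟩. Its amplitude in |ψ⟩ is -i/√5.
P = |-i|² / 5 = 1/5.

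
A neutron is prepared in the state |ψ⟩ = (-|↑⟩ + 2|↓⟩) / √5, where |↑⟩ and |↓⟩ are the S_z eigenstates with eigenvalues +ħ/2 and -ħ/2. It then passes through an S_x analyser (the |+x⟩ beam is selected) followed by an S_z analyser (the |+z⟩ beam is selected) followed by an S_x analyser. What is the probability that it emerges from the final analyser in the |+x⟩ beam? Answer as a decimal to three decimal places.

First analyser (S_x): P(|+x⟩) = |⟨+x|ψ⟩|² = 1/10.
After stage 1 the state is |+x⟩; P(|+z⟩) = |⟨+z|+x⟩|² = 1/2.
After stage 2 the state is |+z⟩; P(|+x⟩) = |⟨+x|+z⟩|² = 1/2.
Joint probability = 1/10 × 1/2 × 1/2 = 0.025.

0.025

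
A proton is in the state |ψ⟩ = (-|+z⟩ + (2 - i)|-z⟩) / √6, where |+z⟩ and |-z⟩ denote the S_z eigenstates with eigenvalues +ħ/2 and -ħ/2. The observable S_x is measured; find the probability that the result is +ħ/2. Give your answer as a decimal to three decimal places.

|+x⟩ = (|+z⟩ + |-z⟩)/√2, so ⟨+x|ψ⟩ = (1 - i) / (√2·√6).
P = |1 - i|² / 12 = 2/12.

0.167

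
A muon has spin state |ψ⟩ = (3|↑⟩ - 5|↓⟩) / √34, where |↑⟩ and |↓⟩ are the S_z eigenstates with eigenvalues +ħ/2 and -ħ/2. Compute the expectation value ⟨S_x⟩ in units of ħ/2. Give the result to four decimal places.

⟨σ_x⟩ = 2 Re(a* b)/(|a|²+|b|²) with a = 3, b = -5.
a* b = -15, so ⟨σ_x⟩ = -30/34.
⟨S_x⟩ = (ħ/2)·⟨σ_x⟩.

-0.8824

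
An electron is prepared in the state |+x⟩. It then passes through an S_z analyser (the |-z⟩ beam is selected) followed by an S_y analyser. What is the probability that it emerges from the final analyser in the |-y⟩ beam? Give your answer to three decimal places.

0.250

First analyser (S_z): from |+x⟩, P(|-z⟩) = 1/2.
After stage 1 the state is |-z⟩; P(|-y⟩) = |⟨-y|-z⟩|² = 1/2.
Joint probability = 1/2 × 1/2 = 0.250.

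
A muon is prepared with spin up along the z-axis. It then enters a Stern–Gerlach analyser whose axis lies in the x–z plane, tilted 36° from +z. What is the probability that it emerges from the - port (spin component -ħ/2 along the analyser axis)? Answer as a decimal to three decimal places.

For spin-½, the probability of finding spin-up along an axis at angle θ to the initial spin direction is cos²(θ/2); spin-down is sin²(θ/2).
θ = 36°, so P = sin²(18°) ≈ 0.095.

0.095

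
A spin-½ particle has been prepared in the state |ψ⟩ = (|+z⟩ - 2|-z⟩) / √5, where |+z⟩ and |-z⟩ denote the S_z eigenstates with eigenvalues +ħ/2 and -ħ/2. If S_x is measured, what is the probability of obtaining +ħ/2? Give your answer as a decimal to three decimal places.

0.100

|+x⟩ = (|+z⟩ + |-z⟩)/√2, so ⟨+x|ψ⟩ = (-1) / (√2·√5).
P = |-1|² / 10 = 1/10.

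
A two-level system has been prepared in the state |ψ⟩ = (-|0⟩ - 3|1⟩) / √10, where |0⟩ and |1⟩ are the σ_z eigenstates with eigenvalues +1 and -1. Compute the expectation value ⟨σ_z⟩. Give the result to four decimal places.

⟨σ_z⟩ = |a|² - |b|² divided by |a|²+|b|², with a, b the |0⟩, |1⟩ amplitudes.
= (1 - 9)/10 = -8/10.

-0.8000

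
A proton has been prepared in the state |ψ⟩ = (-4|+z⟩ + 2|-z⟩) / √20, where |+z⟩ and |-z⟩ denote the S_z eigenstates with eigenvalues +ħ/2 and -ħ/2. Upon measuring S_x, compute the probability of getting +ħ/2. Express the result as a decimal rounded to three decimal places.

|+x⟩ = (|+z⟩ + |-z⟩)/√2, so ⟨+x|ψ⟩ = (-2) / (√2·√20).
P = |-2|² / 40 = 4/40.

0.100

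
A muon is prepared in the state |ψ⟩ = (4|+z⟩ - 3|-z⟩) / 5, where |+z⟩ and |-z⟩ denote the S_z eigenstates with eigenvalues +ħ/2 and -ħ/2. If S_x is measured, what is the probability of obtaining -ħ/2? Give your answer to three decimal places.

|-x⟩ = (|+z⟩ - |-z⟩)/√2, so ⟨-x|ψ⟩ = (7) / (√2·5).
P = |7|² / 50 = 49/50.

0.980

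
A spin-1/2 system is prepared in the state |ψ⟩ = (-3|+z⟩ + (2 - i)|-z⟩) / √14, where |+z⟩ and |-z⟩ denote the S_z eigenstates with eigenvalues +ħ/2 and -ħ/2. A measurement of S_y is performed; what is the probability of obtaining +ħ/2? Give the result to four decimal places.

|+y⟩ = (|+z⟩ + i|-z⟩)/√2, so ⟨+y|ψ⟩ = (-4 - 2i) / (√2·√14).
P = |-4 - 2i|² / 28 = 20/28.

0.7143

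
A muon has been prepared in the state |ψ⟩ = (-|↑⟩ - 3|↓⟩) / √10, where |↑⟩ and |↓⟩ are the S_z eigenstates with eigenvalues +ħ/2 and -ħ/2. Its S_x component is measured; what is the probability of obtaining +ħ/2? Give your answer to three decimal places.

|+x⟩ = (|↑⟩ + |↓⟩)/√2, so ⟨+x|ψ⟩ = (-4) / (√2·√10).
P = |-4|² / 20 = 16/20.

0.800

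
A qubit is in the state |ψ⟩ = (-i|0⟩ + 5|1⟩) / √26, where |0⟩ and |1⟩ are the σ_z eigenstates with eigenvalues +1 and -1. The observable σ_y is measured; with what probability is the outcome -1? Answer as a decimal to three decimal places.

0.308

|-y⟩ = (|0⟩ - i|1⟩)/√2, so ⟨-y|ψ⟩ = (4i) / (√2·√26).
P = |4i|² / 52 = 16/52.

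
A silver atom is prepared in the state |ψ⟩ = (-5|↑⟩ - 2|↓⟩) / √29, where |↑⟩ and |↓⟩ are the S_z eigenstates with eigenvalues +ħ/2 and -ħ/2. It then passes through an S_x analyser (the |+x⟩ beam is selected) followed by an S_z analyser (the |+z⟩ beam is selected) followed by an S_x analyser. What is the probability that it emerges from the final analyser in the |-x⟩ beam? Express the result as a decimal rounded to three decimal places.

First analyser (S_x): P(|+x⟩) = |⟨+x|ψ⟩|² = 49/58.
After stage 1 the state is |+x⟩; P(|+z⟩) = |⟨+z|+x⟩|² = 1/2.
After stage 2 the state is |+z⟩; P(|-x⟩) = |⟨-x|+z⟩|² = 1/2.
Joint probability = 49/58 × 1/2 × 1/2 = 0.211.

0.211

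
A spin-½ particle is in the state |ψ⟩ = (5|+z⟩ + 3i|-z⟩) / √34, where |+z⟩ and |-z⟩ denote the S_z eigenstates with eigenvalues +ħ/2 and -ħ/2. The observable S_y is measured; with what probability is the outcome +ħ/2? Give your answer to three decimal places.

0.941

|+y⟩ = (|+z⟩ + i|-z⟩)/√2, so ⟨+y|ψ⟩ = (8) / (√2·√34).
P = |8|² / 68 = 64/68.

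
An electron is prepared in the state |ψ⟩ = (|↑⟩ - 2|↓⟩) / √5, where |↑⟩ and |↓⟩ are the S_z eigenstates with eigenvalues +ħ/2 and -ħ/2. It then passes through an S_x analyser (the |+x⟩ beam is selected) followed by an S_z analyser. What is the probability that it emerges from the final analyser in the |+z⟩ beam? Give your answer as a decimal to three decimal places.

First analyser (S_x): P(|+x⟩) = |⟨+x|ψ⟩|² = 1/10.
After stage 1 the state is |+x⟩; P(|+z⟩) = |⟨+z|+x⟩|² = 1/2.
Joint probability = 1/10 × 1/2 = 0.050.

0.050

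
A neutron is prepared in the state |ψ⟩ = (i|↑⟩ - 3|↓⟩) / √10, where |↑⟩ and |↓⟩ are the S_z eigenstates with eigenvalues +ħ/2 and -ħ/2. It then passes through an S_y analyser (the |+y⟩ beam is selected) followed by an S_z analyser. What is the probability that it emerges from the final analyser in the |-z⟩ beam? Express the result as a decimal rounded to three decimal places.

First analyser (S_y): P(|+y⟩) = |⟨+y|ψ⟩|² = 16/20.
After stage 1 the state is |+y⟩; P(|-z⟩) = |⟨-z|+y⟩|² = 1/2.
Joint probability = 16/20 × 1/2 = 0.400.

0.400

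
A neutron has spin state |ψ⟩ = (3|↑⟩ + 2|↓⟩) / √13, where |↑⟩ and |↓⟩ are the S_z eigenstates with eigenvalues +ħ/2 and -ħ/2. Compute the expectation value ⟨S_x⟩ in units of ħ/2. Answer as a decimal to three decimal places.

0.923

⟨σ_x⟩ = 2 Re(a* b)/(|a|²+|b|²) with a = 3, b = 2.
a* b = 6, so ⟨σ_x⟩ = 12/13.
⟨S_x⟩ = (ħ/2)·⟨σ_x⟩.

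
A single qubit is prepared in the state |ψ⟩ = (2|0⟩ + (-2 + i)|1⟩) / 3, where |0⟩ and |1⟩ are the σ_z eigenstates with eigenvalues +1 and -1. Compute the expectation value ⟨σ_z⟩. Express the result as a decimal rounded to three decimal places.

⟨σ_z⟩ = |a|² - |b|² divided by |a|²+|b|², with a, b the |0⟩, |1⟩ amplitudes.
= (4 - 5)/9 = -1/9.

-0.111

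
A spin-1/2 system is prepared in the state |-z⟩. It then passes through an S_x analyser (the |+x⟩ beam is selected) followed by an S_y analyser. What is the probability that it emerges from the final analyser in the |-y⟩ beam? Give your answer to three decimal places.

First analyser (S_x): from |-z⟩, P(|+x⟩) = 1/2.
After stage 1 the state is |+x⟩; P(|-y⟩) = |⟨-y|+x⟩|² = 1/2.
Joint probability = 1/2 × 1/2 = 0.250.

0.250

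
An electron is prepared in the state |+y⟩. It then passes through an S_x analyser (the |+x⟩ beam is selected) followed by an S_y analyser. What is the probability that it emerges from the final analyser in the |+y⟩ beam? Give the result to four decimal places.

0.2500

First analyser (S_x): from |+y⟩, P(|+x⟩) = 1/2.
After stage 1 the state is |+x⟩; P(|+y⟩) = |⟨+y|+x⟩|² = 1/2.
Joint probability = 1/2 × 1/2 = 0.2500.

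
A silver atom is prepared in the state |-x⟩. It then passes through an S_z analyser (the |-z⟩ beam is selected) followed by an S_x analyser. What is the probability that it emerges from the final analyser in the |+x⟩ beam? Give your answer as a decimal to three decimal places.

0.250

First analyser (S_z): from |-x⟩, P(|-z⟩) = 1/2.
After stage 1 the state is |-z⟩; P(|+x⟩) = |⟨+x|-z⟩|² = 1/2.
Joint probability = 1/2 × 1/2 = 0.250.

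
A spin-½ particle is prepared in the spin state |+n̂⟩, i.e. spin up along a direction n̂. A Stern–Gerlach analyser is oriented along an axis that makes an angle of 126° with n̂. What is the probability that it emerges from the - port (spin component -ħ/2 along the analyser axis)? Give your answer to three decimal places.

For spin-½, the probability of finding spin-up along an axis at angle θ to the initial spin direction is cos²(θ/2); spin-down is sin²(θ/2).
θ = 126°, so P = sin²(63°) ≈ 0.794.

0.794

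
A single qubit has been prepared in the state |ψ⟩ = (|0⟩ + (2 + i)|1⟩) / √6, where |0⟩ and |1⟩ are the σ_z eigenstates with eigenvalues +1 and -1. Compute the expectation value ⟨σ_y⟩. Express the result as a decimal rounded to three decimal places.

0.333

⟨σ_y⟩ = 2 Im(a* b)/(|a|²+|b|²) with a = 1, b = (2 + i).
a* b = (2 + i), so ⟨σ_y⟩ = 2/6.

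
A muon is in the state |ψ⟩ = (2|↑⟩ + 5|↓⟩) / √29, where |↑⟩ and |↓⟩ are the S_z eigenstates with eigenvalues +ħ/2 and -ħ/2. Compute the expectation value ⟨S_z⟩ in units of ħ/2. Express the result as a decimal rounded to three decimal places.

-0.724

⟨σ_z⟩ = |a|² - |b|² divided by |a|²+|b|², with a, b the |↑⟩, |↓⟩ amplitudes.
= (4 - 25)/29 = -21/29.
⟨S_z⟩ = (ħ/2)·⟨σ_z⟩.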